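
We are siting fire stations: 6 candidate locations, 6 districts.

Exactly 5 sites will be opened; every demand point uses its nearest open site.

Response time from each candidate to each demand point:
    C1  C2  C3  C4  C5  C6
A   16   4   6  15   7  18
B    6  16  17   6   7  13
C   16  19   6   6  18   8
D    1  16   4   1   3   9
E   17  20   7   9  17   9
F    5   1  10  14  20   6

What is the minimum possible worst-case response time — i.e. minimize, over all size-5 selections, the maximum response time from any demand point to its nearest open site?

Open {A, B, C, D, F}.
  Farthest demand point is C6 at response time 6 (to F); all others are ≤ 6.
With {A, B, D, E, F} the worst case is 6.
With {A, C, D, E, F} the worst case is 6.
No size-5 selection achieves below 6.

6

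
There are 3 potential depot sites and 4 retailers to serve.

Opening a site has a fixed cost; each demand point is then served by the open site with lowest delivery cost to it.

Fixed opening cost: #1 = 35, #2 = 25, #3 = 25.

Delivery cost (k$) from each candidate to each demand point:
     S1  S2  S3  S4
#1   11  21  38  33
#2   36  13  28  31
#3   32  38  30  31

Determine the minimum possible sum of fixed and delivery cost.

133

Open {#2}: assign each demand point to its cheapest open site.
  S1→#2 36, S2→#2 13, S3→#2 28, S4→#2 31
  delivery cost 108, fixed 25 → total 133.
Compare {#1}: delivery cost 103 + fixed 35 = 138.
Compare {#1, #2}: delivery cost 83 + fixed 60 = 143.
Compare {#1, #3}: delivery cost 93 + fixed 60 = 153.
All other subsets cost ≥ 138. Minimum total cost: 133.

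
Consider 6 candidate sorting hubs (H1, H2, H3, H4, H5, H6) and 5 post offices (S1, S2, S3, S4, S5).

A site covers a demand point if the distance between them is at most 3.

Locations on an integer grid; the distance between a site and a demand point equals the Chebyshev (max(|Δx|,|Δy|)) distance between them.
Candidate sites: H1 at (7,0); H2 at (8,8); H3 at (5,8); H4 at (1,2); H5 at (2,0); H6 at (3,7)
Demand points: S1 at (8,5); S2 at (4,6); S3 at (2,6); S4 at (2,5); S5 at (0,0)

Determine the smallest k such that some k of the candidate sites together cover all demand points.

2

Coverage sets (demand points within 3 of each site):
  H1: {}
  H2: {S1}
  H3: {S1, S2, S3, S4}
  H4: {S4, S5}
  H5: {S5}
  H6: {S2, S3, S4}
No single site covers all 5 demand points.
But {H3, H4} covers everything, so the minimum is 2.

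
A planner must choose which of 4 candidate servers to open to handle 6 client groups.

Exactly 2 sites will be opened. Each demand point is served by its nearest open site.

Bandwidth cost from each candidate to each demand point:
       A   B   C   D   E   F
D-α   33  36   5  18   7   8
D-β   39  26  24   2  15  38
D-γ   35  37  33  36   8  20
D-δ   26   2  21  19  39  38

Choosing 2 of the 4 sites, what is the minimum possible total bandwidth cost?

66

Open {D-α, D-δ}.
  A→D-δ 26, B→D-δ 2, C→D-α 5, D→D-α 18, E→D-α 7, F→D-α 8  ⇒ total 66.
Compare {D-α, D-β}: total 81.
Compare {D-γ, D-δ}: total 96.
No size-2 selection does better; minimum is 66.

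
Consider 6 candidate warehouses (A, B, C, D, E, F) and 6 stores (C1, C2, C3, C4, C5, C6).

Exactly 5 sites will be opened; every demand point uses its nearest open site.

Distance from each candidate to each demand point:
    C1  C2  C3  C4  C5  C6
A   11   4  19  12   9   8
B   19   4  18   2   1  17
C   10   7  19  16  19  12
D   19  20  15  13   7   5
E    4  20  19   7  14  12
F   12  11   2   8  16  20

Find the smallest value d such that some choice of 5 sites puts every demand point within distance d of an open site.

5

Open {A, B, D, E, F}.
  Farthest demand point is C6 at distance 5 (to D); all others are ≤ 5.
With {B, C, D, E, F} the worst case is 5.
With {A, C, D, E, F} the worst case is 7.
No size-5 selection achieves below 5.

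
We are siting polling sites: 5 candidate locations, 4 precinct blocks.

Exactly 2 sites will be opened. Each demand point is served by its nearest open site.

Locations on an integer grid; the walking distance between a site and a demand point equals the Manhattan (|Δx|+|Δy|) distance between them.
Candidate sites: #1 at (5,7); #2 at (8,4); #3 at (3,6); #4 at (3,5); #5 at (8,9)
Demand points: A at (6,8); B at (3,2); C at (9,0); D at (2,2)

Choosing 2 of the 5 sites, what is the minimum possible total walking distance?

18

Open {#2, #4}.
  A→#2 6, B→#4 3, C→#2 5, D→#4 4  ⇒ total 18.
Compare {#2, #3}: total 19.
Compare {#1, #4}: total 20.
No size-2 selection does better; minimum is 18.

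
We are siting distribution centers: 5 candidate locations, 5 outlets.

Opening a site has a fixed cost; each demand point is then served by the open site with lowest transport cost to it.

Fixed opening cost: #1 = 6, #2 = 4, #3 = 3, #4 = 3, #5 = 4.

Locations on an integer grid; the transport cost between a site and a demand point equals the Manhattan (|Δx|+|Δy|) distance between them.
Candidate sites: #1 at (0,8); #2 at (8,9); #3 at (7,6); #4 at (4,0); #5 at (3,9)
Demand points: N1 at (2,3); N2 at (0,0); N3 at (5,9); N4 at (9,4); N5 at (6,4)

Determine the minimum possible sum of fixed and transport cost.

27

Open {#3, #4}: assign each demand point to its cheapest open site.
  N1→#4 5, N2→#4 4, N3→#3 5, N4→#3 4, N5→#3 3
  transport cost 21, fixed 6 → total 27.
Compare {#3, #4, #5}: transport cost 18 + fixed 10 = 28.
Compare {#2, #3, #4}: transport cost 19 + fixed 10 = 29.
Compare {#2, #4}: transport cost 24 + fixed 7 = 31.
All other subsets cost ≥ 28. Minimum total cost: 27.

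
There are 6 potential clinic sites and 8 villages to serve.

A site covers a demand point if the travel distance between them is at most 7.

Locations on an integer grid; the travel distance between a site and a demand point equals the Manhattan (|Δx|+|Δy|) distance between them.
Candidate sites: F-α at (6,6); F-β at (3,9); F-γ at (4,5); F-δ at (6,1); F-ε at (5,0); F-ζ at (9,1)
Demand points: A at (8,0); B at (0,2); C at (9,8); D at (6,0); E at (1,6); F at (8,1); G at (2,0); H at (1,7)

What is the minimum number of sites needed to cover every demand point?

Coverage sets (demand points within 7 of each site):
  F-α: {C, D, E, F, H}
  F-β: {C, E, H}
  F-γ: {B, D, E, G, H}
  F-δ: {A, B, D, F, G}
  F-ε: {A, B, D, F, G}
  F-ζ: {A, C, D, F}
No single site covers all 8 demand points.
But {F-α, F-δ} covers everything, so the minimum is 2.

2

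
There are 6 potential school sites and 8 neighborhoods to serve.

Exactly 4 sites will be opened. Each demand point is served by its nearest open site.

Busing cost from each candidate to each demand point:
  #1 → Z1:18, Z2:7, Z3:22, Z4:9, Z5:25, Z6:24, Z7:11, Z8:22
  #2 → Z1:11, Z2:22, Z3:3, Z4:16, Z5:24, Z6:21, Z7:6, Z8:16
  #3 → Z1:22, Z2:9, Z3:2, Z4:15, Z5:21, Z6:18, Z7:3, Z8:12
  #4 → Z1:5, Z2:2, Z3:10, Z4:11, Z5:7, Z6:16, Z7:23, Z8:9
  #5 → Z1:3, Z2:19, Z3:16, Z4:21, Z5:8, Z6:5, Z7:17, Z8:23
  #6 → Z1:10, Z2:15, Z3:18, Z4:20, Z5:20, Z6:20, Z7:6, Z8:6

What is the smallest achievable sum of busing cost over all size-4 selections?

Open {#3, #4, #5, #6}.
  Z1→#5 3, Z2→#4 2, Z3→#3 2, Z4→#4 11, Z5→#4 7, Z6→#5 5, Z7→#3 3, Z8→#6 6  ⇒ total 39.
Compare {#1, #3, #4, #5}: total 40.
Compare {#2, #3, #4, #5}: total 42.
No size-4 selection does better; minimum is 39.

39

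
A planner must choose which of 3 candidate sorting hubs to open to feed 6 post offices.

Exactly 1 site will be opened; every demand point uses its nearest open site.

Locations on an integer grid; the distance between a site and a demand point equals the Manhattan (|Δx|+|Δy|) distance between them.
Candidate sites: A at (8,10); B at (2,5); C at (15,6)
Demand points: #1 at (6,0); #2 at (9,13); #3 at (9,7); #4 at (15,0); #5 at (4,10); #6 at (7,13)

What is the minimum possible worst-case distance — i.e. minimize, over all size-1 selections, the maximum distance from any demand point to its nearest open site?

15

Open {C}.
  Farthest demand point is #1 at distance 15 (to C); all others are ≤ 15.
With {A} the worst case is 17.
With {B} the worst case is 18.
No size-1 selection achieves below 15.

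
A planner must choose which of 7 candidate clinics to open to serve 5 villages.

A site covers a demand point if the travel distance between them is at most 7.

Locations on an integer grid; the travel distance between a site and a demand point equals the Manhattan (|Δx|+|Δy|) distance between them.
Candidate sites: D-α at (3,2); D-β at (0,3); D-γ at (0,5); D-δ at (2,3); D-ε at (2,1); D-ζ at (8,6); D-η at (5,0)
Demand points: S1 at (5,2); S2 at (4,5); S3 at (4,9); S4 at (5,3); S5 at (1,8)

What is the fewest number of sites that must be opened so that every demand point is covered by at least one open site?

2

Coverage sets (demand points within 7 of each site):
  D-α: {S1, S2, S4}
  D-β: {S1, S2, S4, S5}
  D-γ: {S2, S4, S5}
  D-δ: {S1, S2, S4, S5}
  D-ε: {S1, S2, S4}
  D-ζ: {S1, S2, S3, S4}
  D-η: {S1, S2, S4}
No single site covers all 5 demand points.
But {D-β, D-ζ} covers everything, so the minimum is 2.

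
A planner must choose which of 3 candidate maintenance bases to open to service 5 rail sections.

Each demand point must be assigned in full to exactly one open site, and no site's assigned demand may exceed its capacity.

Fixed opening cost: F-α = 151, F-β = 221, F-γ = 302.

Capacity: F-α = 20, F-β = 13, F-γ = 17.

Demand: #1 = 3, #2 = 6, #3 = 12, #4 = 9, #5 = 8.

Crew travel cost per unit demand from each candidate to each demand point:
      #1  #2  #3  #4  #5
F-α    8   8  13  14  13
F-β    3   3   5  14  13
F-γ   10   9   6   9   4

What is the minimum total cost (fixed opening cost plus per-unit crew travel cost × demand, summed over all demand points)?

919

Open {F-α, F-β, F-γ}; cheapest assignment that respects the capacities:
  F-α (cap 20, load 9): #1, #2 — cost 3×8 + 6×8 = 72
  F-β (cap 13, load 12): #3 — cost 12×5 = 60
  F-γ (cap 17, load 17): #4, #5 — cost 9×9 + 8×4 = 113
  Shipping 245, fixed 674 → total 919.
  Any other capacity-feasible assignment to {F-α, F-β, F-γ} ships for at least 245.
Total demand is 38 and no other set of sites has combined capacity ≥ 38, so {F-α, F-β, F-γ} is the only feasible choice of open sites. Minimum: 919.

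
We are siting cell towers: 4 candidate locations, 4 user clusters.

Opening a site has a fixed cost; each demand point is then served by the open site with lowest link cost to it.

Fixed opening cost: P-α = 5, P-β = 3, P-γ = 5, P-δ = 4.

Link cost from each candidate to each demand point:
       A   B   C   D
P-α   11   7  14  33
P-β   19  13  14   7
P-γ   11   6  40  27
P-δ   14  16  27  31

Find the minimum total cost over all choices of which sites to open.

Open {P-β, P-γ}: assign each demand point to its cheapest open site.
  A→P-γ 11, B→P-γ 6, C→P-β 14, D→P-β 7
  link cost 38, fixed 8 → total 46.
Compare {P-α, P-β}: link cost 39 + fixed 8 = 47.
Compare {P-β, P-γ, P-δ}: link cost 38 + fixed 12 = 50.
Compare {P-α, P-β, P-γ}: link cost 38 + fixed 13 = 51.
All other subsets cost ≥ 47. Minimum total cost: 46.

46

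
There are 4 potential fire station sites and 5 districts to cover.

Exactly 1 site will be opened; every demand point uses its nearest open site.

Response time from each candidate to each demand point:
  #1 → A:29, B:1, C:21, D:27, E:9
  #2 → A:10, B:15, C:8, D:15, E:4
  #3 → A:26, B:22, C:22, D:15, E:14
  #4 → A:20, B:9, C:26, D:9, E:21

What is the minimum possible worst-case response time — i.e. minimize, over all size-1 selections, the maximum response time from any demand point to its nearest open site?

15

Open {#2}.
  Farthest demand point is B at response time 15 (to #2); all others are ≤ 15.
With {#3} the worst case is 26.
With {#4} the worst case is 26.
No size-1 selection achieves below 15.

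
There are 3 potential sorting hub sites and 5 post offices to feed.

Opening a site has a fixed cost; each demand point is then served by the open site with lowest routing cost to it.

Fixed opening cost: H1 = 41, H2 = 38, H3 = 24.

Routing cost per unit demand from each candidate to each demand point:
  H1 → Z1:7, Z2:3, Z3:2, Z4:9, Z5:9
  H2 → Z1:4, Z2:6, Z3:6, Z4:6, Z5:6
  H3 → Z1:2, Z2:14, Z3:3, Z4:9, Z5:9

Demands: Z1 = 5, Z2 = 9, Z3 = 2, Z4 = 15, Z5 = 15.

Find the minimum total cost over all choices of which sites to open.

Open {H2}: assign each demand point to its cheapest open site.
  Z1→H2 5×4=20, Z2→H2 9×6=54, Z3→H2 2×6=12, Z4→H2 15×6=90, Z5→H2 15×6=90
  routing cost 266, fixed 38 → total 304.
Compare {H1, H2}: routing cost 231 + fixed 79 = 310.
Compare {H2, H3}: routing cost 250 + fixed 62 = 312.
Compare {H1, H2, H3}: routing cost 221 + fixed 103 = 324.
All other subsets cost ≥ 310. Minimum total cost: 304.

304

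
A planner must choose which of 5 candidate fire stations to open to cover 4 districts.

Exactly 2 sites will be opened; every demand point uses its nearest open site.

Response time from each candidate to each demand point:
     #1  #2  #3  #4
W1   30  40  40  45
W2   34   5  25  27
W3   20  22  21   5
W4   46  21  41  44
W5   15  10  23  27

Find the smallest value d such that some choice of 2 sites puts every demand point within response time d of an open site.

21

Open {W2, W3}.
  Farthest demand point is #3 at response time 21 (to W3); all others are ≤ 21.
With {W3, W4} the worst case is 21.
With {W3, W5} the worst case is 21.
No size-2 selection achieves below 21.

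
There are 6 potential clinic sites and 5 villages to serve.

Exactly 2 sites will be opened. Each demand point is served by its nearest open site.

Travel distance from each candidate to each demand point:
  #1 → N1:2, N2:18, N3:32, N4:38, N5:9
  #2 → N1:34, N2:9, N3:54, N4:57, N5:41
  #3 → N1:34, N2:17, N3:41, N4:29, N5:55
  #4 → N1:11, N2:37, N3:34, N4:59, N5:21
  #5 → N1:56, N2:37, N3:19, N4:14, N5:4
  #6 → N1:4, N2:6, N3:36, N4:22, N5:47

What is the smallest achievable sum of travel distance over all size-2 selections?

47

Open {#5, #6}.
  N1→#6 4, N2→#6 6, N3→#5 19, N4→#5 14, N5→#5 4  ⇒ total 47.
Compare {#1, #5}: total 57.
Compare {#1, #6}: total 71.
No size-2 selection does better; minimum is 47.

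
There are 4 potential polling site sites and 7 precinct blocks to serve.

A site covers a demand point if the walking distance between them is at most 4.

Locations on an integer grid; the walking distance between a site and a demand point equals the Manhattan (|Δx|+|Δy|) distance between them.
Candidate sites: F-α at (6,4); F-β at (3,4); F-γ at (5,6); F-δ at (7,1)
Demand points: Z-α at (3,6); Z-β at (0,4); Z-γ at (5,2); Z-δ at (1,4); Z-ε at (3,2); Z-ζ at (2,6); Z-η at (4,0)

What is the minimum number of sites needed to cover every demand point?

Coverage sets (demand points within 4 of each site):
  F-α: {Z-γ}
  F-β: {Z-α, Z-β, Z-γ, Z-δ, Z-ε, Z-ζ}
  F-γ: {Z-α, Z-γ, Z-ζ}
  F-δ: {Z-γ, Z-η}
No single site covers all 7 demand points.
But {F-β, F-δ} covers everything, so the minimum is 2.

2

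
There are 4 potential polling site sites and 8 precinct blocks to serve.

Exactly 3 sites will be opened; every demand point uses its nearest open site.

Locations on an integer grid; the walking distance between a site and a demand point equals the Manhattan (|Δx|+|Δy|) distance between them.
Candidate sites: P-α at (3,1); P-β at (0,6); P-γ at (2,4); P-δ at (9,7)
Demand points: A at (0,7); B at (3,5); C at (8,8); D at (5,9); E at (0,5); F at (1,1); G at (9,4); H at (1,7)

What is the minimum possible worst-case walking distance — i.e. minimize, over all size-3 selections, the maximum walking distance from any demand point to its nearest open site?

Open {P-α, P-β, P-δ}.
  Farthest demand point is D at walking distance 6 (to P-δ); all others are ≤ 6.
With {P-α, P-γ, P-δ} the worst case is 6.
With {P-β, P-γ, P-δ} the worst case is 6.
No size-3 selection achieves below 6.

6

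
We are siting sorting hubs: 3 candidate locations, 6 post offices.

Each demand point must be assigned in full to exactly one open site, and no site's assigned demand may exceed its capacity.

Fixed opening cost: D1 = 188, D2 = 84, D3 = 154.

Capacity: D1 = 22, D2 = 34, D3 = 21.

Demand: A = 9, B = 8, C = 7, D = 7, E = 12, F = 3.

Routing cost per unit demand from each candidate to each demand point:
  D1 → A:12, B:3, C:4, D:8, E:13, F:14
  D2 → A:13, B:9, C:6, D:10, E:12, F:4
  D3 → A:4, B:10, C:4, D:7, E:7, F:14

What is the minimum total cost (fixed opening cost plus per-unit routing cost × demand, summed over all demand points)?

Open {D2, D3}; cheapest assignment that respects the capacities:
  D2 (cap 34, load 25): B, C, D, F — cost 8×9 + 7×6 + 7×10 + 3×4 = 196
  D3 (cap 21, load 21): A, E — cost 9×4 + 12×7 = 120
  Shipping 316, fixed 238 → total 554.
  Any other capacity-feasible assignment to {D2, D3} ships for at least 316.
Compare {D1, D2}: its best feasible assignment gives total 653.
Compare {D1, D2, D3}: its best feasible assignment gives total 666.
Every other set of open sites that can feasibly serve all demand totals ≥ 653 even under its best assignment. Minimum: 554.

554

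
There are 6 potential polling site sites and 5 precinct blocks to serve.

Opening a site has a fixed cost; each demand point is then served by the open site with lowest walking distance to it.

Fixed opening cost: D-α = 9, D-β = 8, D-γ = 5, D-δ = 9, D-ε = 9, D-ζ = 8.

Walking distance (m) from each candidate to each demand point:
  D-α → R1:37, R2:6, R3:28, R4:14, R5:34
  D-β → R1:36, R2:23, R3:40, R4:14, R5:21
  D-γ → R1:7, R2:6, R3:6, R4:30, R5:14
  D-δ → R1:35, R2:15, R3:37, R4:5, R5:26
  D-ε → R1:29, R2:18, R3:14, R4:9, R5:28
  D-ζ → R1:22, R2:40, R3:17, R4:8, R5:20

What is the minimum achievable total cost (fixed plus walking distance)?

52

Open {D-γ, D-δ}: assign each demand point to its cheapest open site.
  R1→D-γ 7, R2→D-γ 6, R3→D-γ 6, R4→D-δ 5, R5→D-γ 14
  walking distance 38, fixed 14 → total 52.
Compare {D-γ, D-ζ}: walking distance 41 + fixed 13 = 54.
Compare {D-γ, D-ε}: walking distance 42 + fixed 14 = 56.
Compare {D-β, D-γ}: walking distance 47 + fixed 13 = 60.
All other subsets cost ≥ 54. Minimum total cost: 52.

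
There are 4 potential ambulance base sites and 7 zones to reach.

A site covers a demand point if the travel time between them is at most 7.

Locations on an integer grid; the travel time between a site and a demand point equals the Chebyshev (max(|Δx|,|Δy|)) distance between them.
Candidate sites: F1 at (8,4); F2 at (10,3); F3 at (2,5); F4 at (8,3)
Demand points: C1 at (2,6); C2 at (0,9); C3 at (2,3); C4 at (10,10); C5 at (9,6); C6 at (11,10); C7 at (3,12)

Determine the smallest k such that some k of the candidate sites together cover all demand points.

Coverage sets (demand points within 7 of each site):
  F1: {C1, C3, C4, C5, C6}
  F2: {C4, C5, C6}
  F3: {C1, C2, C3, C5, C7}
  F4: {C1, C3, C4, C5, C6}
No single site covers all 7 demand points.
But {F1, F3} covers everything, so the minimum is 2.

2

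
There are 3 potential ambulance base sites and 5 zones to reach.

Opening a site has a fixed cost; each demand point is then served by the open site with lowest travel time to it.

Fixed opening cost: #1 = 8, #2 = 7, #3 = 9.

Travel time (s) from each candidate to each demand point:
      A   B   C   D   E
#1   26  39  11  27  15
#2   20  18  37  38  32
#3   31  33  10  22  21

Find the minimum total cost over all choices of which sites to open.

Open {#1, #2}: assign each demand point to its cheapest open site.
  A→#2 20, B→#2 18, C→#1 11, D→#1 27, E→#1 15
  travel time 91, fixed 15 → total 106.
Compare {#2, #3}: travel time 91 + fixed 16 = 107.
Compare {#1, #2, #3}: travel time 85 + fixed 24 = 109.
Compare {#1, #3}: travel time 106 + fixed 17 = 123.
All other subsets cost ≥ 107. Minimum total cost: 106.

106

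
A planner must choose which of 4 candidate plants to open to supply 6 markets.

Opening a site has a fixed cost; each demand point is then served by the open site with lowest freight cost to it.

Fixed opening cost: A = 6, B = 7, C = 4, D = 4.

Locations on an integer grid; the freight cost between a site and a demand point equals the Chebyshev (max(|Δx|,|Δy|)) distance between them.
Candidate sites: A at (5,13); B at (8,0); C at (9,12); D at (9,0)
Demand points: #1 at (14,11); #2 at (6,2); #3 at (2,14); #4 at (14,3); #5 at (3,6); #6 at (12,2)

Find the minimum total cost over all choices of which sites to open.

37

Open {C, D}: assign each demand point to its cheapest open site.
  #1→C 5, #2→D 3, #3→C 7, #4→D 5, #5→C 6, #6→D 3
  freight cost 29, fixed 8 → total 37.
Compare {A, D}: freight cost 29 + fixed 10 = 39.
Compare {A, C, D}: freight cost 25 + fixed 14 = 39.
Compare {B, C}: freight cost 30 + fixed 11 = 41.
All other subsets cost ≥ 39. Minimum total cost: 37.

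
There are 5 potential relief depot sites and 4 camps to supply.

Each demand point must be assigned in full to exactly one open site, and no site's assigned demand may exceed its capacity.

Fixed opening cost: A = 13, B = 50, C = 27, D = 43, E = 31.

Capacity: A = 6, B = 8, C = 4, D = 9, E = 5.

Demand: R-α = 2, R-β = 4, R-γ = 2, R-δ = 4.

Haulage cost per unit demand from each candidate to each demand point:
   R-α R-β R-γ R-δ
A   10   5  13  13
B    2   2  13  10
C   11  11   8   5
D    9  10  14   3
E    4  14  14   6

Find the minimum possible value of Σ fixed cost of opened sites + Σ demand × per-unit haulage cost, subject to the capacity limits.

132

Open {A, D}; cheapest assignment that respects the capacities:
  A (cap 6, load 6): R-β, R-γ — cost 4×5 + 2×13 = 46
  D (cap 9, load 6): R-α, R-δ — cost 2×9 + 4×3 = 30
  Shipping 76, fixed 56 → total 132.
  Any other capacity-feasible assignment to {A, D} ships for at least 76.
Compare {B, C}: its best feasible assignment gives total 135.
Compare {B, D}: its best feasible assignment gives total 143.
Every other set of open sites that can feasibly serve all demand totals ≥ 135 even under its best assignment. Minimum: 132.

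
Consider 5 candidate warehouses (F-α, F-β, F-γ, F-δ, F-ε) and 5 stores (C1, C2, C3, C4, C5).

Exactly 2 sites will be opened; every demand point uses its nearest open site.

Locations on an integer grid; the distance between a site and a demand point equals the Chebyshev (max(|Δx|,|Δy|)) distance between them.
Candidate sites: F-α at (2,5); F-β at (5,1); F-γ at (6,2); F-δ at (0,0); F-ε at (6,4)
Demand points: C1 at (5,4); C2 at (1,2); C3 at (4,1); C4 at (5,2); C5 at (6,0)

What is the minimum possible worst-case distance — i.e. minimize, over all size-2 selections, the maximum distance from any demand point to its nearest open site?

2

Open {F-γ, F-δ}.
  Farthest demand point is C1 at distance 2 (to F-γ); all others are ≤ 2.
With {F-α, F-β} the worst case is 3.
With {F-α, F-γ} the worst case is 3.
No size-2 selection achieves below 2.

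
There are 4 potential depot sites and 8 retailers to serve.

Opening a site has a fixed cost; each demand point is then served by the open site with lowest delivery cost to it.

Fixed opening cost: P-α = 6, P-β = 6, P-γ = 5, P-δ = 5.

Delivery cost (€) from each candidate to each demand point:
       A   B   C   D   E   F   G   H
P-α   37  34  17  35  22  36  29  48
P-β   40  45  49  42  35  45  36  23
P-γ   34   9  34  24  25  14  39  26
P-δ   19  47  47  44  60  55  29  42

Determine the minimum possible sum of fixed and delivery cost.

176

Open {P-α, P-γ, P-δ}: assign each demand point to its cheapest open site.
  A→P-δ 19, B→P-γ 9, C→P-α 17, D→P-γ 24, E→P-α 22, F→P-γ 14, G→P-α 29, H→P-γ 26
  delivery cost 160, fixed 16 → total 176.
Compare {P-α, P-β, P-γ, P-δ}: delivery cost 157 + fixed 22 = 179.
Compare {P-α, P-γ}: delivery cost 175 + fixed 11 = 186.
Compare {P-α, P-β, P-γ}: delivery cost 172 + fixed 17 = 189.
All other subsets cost ≥ 179. Minimum total cost: 176.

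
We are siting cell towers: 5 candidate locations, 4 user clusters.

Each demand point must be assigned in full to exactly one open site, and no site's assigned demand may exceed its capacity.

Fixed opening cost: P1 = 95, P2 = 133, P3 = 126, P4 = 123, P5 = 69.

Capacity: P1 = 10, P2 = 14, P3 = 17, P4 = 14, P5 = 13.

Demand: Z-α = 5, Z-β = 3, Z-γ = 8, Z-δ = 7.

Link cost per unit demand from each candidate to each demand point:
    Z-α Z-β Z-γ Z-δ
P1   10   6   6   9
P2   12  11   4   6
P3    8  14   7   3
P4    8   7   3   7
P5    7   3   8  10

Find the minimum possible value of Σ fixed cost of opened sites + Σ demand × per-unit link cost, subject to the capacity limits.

Open {P3, P5}; cheapest assignment that respects the capacities:
  P3 (cap 17, load 15): Z-γ, Z-δ — cost 8×7 + 7×3 = 77
  P5 (cap 13, load 8): Z-α, Z-β — cost 5×7 + 3×3 = 44
  Shipping 121, fixed 195 → total 316.
  Any other capacity-feasible assignment to {P3, P5} ships for at least 121.
Compare {P4, P5}: its best feasible assignment gives total 335.
Compare {P1, P5}: its best feasible assignment gives total 344.
Every other set of open sites that can feasibly serve all demand totals ≥ 335 even under its best assignment. Minimum: 316.

316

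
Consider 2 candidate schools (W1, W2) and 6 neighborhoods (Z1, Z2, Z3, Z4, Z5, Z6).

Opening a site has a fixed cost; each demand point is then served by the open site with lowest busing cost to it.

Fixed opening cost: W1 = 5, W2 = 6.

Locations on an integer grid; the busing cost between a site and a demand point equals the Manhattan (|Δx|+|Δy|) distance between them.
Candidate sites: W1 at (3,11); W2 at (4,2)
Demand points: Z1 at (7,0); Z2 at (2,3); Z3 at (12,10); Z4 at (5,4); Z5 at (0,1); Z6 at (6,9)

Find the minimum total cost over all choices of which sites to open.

Open {W1, W2}: assign each demand point to its cheapest open site.
  Z1→W2 5, Z2→W2 3, Z3→W1 10, Z4→W2 3, Z5→W2 5, Z6→W1 5
  busing cost 31, fixed 11 → total 42.
Compare {W2}: busing cost 41 + fixed 6 = 47.
Compare {W1}: busing cost 61 + fixed 5 = 66.

42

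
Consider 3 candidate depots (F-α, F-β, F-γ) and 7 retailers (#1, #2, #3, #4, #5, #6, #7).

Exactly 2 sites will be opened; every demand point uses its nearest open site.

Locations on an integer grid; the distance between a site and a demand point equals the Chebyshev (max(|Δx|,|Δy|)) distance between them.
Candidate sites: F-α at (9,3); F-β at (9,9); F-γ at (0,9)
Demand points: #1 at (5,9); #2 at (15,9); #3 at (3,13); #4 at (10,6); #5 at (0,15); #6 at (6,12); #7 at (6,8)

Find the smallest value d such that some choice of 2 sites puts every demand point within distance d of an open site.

6

Open {F-α, F-γ}.
  Farthest demand point is #2 at distance 6 (to F-α); all others are ≤ 6.
With {F-β, F-γ} the worst case is 6.
With {F-α, F-β} the worst case is 9.
No size-2 selection achieves below 6.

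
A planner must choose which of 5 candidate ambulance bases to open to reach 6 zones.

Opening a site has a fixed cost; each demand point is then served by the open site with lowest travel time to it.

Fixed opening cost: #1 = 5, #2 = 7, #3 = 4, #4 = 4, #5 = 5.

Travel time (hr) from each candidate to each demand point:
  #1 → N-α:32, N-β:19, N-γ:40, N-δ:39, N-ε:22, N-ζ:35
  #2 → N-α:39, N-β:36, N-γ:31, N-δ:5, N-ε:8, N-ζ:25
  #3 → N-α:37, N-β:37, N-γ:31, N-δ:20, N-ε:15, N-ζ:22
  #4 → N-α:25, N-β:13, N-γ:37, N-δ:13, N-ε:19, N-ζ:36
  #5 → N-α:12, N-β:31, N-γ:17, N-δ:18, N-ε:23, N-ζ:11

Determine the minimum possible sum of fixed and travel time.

Open {#2, #4, #5}: assign each demand point to its cheapest open site.
  N-α→#5 12, N-β→#4 13, N-γ→#5 17, N-δ→#2 5, N-ε→#2 8, N-ζ→#5 11
  travel time 66, fixed 16 → total 82.
Compare {#2, #3, #4, #5}: travel time 66 + fixed 20 = 86.
Compare {#1, #2, #4, #5}: travel time 66 + fixed 21 = 87.
Compare {#1, #2, #5}: travel time 72 + fixed 17 = 89.
All other subsets cost ≥ 86. Minimum total cost: 82.

82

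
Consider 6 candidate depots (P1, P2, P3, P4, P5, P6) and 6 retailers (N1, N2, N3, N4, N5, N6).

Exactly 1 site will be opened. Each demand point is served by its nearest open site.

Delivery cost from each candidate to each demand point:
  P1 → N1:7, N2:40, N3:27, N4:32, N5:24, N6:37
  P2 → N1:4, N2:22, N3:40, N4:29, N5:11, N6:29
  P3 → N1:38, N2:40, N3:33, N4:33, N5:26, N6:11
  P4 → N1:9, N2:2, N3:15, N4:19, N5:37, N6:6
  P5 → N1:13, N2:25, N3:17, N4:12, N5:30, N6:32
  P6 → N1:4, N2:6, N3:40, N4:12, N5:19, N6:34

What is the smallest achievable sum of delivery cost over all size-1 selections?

Open {P4}.
  N1→P4 9, N2→P4 2, N3→P4 15, N4→P4 19, N5→P4 37, N6→P4 6  ⇒ total 88.
Compare {P6}: total 115.
Compare {P5}: total 129.
No size-1 selection does better; minimum is 88.

88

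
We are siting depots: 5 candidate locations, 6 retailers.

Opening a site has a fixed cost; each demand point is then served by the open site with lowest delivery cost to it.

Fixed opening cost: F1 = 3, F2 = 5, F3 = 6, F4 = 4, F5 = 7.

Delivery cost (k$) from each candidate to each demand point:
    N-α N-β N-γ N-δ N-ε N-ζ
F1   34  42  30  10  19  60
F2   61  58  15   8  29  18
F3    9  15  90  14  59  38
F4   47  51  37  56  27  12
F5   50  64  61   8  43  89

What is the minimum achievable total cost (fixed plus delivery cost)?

Open {F1, F2, F3, F4}: assign each demand point to its cheapest open site.
  N-α→F3 9, N-β→F3 15, N-γ→F2 15, N-δ→F2 8, N-ε→F1 19, N-ζ→F4 12
  delivery cost 78, fixed 18 → total 96.
Compare {F1, F2, F3}: delivery cost 84 + fixed 14 = 98.
Compare {F2, F3, F4}: delivery cost 86 + fixed 15 = 101.
Compare {F1, F2, F3, F4, F5}: delivery cost 78 + fixed 25 = 103.
All other subsets cost ≥ 98. Minimum total cost: 96.

96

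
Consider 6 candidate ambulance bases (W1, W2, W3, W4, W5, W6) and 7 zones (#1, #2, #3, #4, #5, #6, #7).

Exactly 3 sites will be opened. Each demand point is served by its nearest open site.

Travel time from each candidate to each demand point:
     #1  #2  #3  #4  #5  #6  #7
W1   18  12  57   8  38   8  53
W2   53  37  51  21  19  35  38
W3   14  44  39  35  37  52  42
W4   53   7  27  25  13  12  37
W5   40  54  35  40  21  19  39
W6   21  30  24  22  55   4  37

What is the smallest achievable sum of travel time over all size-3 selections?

Open {W1, W4, W6}.
  #1→W1 18, #2→W4 7, #3→W6 24, #4→W1 8, #5→W4 13, #6→W6 4, #7→W4 37  ⇒ total 111.
Compare {W1, W3, W4}: total 114.
Compare {W1, W2, W4}: total 118.
No size-3 selection does better; minimum is 111.

111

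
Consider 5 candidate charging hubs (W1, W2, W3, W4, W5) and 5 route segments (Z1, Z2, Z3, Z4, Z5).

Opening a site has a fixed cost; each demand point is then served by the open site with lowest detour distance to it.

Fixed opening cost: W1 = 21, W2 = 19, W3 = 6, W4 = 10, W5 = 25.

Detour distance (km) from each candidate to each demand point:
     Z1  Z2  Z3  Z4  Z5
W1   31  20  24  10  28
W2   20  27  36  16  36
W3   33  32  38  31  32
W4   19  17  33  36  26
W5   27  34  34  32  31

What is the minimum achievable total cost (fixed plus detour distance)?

127

Open {W1, W4}: assign each demand point to its cheapest open site.
  Z1→W4 19, Z2→W4 17, Z3→W1 24, Z4→W1 10, Z5→W4 26
  detour distance 96, fixed 31 → total 127.
Compare {W1, W3, W4}: detour distance 96 + fixed 37 = 133.
Compare {W1}: detour distance 113 + fixed 21 = 134.
Compare {W1, W3}: detour distance 113 + fixed 27 = 140.
All other subsets cost ≥ 133. Minimum total cost: 127.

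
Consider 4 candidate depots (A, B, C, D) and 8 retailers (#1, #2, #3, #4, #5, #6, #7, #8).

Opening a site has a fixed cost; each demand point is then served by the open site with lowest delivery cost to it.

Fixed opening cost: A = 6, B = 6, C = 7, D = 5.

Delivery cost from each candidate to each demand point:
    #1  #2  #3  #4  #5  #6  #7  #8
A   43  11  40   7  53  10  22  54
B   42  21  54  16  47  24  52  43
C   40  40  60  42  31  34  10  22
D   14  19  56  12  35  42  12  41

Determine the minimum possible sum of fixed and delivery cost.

163

Open {A, C, D}: assign each demand point to its cheapest open site.
  #1→D 14, #2→A 11, #3→A 40, #4→A 7, #5→C 31, #6→A 10, #7→C 10, #8→C 22
  delivery cost 145, fixed 18 → total 163.
Compare {A, B, C, D}: delivery cost 145 + fixed 24 = 169.
Compare {A, D}: delivery cost 170 + fixed 11 = 181.
Compare {A, C}: delivery cost 171 + fixed 13 = 184.
All other subsets cost ≥ 169. Minimum total cost: 163.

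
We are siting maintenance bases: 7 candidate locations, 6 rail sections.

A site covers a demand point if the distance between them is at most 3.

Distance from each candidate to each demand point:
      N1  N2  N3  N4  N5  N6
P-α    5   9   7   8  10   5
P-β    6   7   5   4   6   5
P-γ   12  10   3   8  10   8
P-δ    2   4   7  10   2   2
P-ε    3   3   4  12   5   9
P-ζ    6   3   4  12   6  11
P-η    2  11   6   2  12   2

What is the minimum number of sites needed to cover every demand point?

4

Coverage sets (demand points within 3 of each site):
  P-α: {}
  P-β: {}
  P-γ: {N3}
  P-δ: {N1, N5, N6}
  P-ε: {N1, N2}
  P-ζ: {N2}
  P-η: {N1, N4, N6}
No 3 sites suffice: every size-3 union leaves at least one demand point uncovered.
But {P-γ, P-δ, P-ε, P-η} covers everything, so the minimum is 4.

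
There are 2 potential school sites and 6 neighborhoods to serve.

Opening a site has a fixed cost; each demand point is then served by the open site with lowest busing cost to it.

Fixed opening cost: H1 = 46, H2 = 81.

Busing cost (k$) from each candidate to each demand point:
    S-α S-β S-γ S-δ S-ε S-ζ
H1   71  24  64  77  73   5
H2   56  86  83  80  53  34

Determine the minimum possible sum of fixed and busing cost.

Open {H1}: assign each demand point to its cheapest open site.
  S-α→H1 71, S-β→H1 24, S-γ→H1 64, S-δ→H1 77, S-ε→H1 73, S-ζ→H1 5
  busing cost 314, fixed 46 → total 360.
Compare {H1, H2}: busing cost 279 + fixed 127 = 406.
Compare {H2}: busing cost 392 + fixed 81 = 473.

360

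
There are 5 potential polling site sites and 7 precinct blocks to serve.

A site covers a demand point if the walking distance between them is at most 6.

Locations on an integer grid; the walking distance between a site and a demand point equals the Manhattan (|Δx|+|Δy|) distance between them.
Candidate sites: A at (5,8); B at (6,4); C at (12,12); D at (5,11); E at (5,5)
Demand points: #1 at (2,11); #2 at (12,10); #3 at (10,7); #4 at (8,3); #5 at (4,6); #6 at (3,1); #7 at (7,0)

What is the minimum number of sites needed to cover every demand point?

3

Coverage sets (demand points within 6 of each site):
  A: {#1, #3, #5}
  B: {#4, #5, #6, #7}
  C: {#2}
  D: {#1, #5}
  E: {#4, #5, #6}
No 2 sites suffice: every size-2 union leaves at least one demand point uncovered.
But {A, B, C} covers everything, so the minimum is 3.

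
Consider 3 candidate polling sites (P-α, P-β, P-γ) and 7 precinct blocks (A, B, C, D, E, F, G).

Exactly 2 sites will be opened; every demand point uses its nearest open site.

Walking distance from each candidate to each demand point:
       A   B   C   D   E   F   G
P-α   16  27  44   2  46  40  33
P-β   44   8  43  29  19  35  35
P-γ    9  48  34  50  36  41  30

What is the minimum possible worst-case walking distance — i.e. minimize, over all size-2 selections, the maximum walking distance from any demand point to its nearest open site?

Open {P-β, P-γ}.
  Farthest demand point is F at walking distance 35 (to P-β); all others are ≤ 35.
With {P-α, P-γ} the worst case is 40.
With {P-α, P-β} the worst case is 43.
No size-2 selection achieves below 35.

35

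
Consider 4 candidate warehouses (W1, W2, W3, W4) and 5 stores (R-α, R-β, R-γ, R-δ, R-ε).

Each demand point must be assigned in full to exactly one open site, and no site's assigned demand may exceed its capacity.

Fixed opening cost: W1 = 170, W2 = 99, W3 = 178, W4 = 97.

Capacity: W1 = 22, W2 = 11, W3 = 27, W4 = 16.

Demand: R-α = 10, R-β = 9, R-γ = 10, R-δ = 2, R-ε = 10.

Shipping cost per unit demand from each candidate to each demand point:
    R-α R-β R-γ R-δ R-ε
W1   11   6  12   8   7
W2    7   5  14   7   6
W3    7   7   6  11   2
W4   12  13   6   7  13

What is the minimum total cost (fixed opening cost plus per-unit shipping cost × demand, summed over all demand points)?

Open {W2, W3, W4}; cheapest assignment that respects the capacities:
  W2 (cap 11, load 11): R-β, R-δ — cost 9×5 + 2×7 = 59
  W3 (cap 27, load 20): R-α, R-ε — cost 10×7 + 10×2 = 90
  W4 (cap 16, load 10): R-γ — cost 10×6 = 60
  Shipping 209, fixed 374 → total 583.
  Any other capacity-feasible assignment to {W2, W3, W4} ships for at least 209.
Compare {W1, W3}: its best feasible assignment gives total 608.
Compare {W1, W2, W4}: its best feasible assignment gives total 634.
Every other set of open sites that can feasibly serve all demand totals ≥ 608 even under its best assignment. Minimum: 583.

583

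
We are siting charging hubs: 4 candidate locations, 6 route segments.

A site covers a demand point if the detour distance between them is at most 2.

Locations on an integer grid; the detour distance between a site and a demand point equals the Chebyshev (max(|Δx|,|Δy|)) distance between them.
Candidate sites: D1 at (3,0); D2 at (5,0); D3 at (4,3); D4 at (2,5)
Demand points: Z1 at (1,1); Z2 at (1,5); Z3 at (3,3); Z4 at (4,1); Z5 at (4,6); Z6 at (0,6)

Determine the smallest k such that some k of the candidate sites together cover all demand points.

2

Coverage sets (demand points within 2 of each site):
  D1: {Z1, Z4}
  D2: {Z4}
  D3: {Z3, Z4}
  D4: {Z2, Z3, Z5, Z6}
No single site covers all 6 demand points.
But {D1, D4} covers everything, so the minimum is 2.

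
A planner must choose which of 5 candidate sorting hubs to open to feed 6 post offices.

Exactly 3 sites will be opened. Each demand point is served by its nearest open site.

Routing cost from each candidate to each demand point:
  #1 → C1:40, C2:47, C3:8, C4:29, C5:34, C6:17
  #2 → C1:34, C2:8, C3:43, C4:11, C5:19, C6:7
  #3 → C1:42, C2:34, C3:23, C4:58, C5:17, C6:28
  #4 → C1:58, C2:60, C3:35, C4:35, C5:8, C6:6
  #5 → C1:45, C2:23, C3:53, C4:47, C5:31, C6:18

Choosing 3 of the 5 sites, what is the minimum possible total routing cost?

Open {#1, #2, #4}.
  C1→#2 34, C2→#2 8, C3→#1 8, C4→#2 11, C5→#4 8, C6→#4 6  ⇒ total 75.
Compare {#1, #2, #3}: total 85.
Compare {#1, #2, #5}: total 87.
No size-3 selection does better; minimum is 75.

75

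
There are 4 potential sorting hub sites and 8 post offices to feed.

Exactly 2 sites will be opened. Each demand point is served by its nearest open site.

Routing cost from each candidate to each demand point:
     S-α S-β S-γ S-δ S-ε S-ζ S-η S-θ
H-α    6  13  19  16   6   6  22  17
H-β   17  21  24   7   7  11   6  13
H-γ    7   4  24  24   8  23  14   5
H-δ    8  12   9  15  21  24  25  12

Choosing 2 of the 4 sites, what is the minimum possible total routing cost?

Open {H-β, H-γ}.
  S-α→H-γ 7, S-β→H-γ 4, S-γ→H-β 24, S-δ→H-β 7, S-ε→H-β 7, S-ζ→H-β 11, S-η→H-β 6, S-θ→H-γ 5  ⇒ total 71.
Compare {H-β, H-δ}: total 72.
Compare {H-α, H-β}: total 76.
No size-2 selection does better; minimum is 71.

71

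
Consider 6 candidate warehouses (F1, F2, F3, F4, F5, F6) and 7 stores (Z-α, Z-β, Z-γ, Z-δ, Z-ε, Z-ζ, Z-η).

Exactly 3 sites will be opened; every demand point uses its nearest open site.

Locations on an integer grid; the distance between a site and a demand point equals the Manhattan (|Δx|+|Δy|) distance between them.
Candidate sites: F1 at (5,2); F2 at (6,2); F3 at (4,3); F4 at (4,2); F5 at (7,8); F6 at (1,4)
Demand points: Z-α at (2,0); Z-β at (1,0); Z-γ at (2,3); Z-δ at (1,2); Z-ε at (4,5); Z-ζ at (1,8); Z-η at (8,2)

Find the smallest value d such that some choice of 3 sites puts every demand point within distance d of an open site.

Open {F1, F4, F6}.
  Farthest demand point is Z-α at distance 4 (to F4); all others are ≤ 4.
With {F2, F4, F6} the worst case is 4.
With {F3, F4, F6} the worst case is 4.
No size-3 selection achieves below 4.

4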